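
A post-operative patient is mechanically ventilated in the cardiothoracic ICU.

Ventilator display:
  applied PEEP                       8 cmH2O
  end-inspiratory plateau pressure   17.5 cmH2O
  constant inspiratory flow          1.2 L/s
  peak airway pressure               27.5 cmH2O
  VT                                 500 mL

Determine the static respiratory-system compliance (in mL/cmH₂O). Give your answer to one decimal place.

52.6

Cstat = Vt / (Pplat − PEEP) = 500 / (17.5 − 8) = 500 / 9.5 = 52.632 mL/cmH2O.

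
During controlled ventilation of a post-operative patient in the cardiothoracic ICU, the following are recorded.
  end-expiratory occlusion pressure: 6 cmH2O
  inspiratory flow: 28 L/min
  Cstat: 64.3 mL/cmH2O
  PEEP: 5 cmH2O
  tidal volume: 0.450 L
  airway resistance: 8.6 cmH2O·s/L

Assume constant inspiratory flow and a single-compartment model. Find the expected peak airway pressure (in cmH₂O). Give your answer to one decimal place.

17.0

Flow: 28 L/min ÷ 60 = 0.4667 L/s.
Total PEEP = 6 cmH2O (set 5 + intrinsic 1); this is the baseline alveolar pressure.
Equation of motion (constant flow): PIP = Vt/C + R·V̇ + PEEP.
PIP = 450/64.3 + 8.6×0.4667 + 6 = 6.998 + 4.014 + 6 = 17.012 cmH2O.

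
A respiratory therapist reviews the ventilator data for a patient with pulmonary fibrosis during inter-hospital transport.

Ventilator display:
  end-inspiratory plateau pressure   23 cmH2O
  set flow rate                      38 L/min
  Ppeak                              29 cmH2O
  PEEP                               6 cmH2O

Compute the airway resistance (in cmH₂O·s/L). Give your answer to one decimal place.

9.5

Flow: 38 L/min ÷ 60 = 0.6333 L/s.
Raw = (PIP − Pplat) / flow = (29 − 23) / 0.6333 = 6.0 / 0.6333 = 9.474 cmH2O·s/L.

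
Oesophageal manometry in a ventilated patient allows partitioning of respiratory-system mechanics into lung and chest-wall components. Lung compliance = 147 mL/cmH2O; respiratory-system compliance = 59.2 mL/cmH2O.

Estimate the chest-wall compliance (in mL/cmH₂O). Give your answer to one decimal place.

1/Ccw = 1/Crs − 1/CL.
1/Ccw = 1/59.2 − 1/147 = 0.01009.
Ccw = 99.108 mL/cmH2O.

99.1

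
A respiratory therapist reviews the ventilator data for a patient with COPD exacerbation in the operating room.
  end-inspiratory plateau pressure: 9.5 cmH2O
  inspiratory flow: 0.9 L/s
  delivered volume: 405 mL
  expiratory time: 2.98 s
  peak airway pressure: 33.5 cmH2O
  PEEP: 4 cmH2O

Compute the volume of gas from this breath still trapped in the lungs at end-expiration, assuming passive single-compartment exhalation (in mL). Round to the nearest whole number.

89

R = (PIP − Pplat)/V̇ = (33.5 − 9.5) / 0.9 = 24.0/0.9 = 26.667 cmH2O·s/L.
C = Vt/(Pplat − PEEP) = 405.0 / (9.5 − 4) = 405.0/5.5 = 73.636 mL/cmH2O.
τ = R × C = 26.667 × 0.07364 L/cmH2O = 1.964 s.
Fraction remaining = e^(−Te/τ) = e^(−2.98/1.964) = 0.2193.
Trapped volume = 405.0 × 0.2193 = 88.817 mL.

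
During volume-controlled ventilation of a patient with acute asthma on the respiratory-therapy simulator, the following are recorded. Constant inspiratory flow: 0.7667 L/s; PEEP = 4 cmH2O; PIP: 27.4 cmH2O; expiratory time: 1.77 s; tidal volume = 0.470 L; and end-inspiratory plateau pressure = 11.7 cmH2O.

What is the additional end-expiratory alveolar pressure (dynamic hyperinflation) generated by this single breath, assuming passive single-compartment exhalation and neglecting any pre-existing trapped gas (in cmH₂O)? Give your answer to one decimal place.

1.9

R = (PIP − Pplat)/V̇ = (27.4 − 11.7) / 0.7667 = 15.7/0.7667 = 20.477 cmH2O·s/L.
C = Vt/(Pplat − PEEP) = 470.0 / (11.7 − 4) = 470.0/7.7 = 61.039 mL/cmH2O.
τ = R × C = 20.477 × 0.06104 L/cmH2O = 1.25 s.
Fraction remaining = e^(−Te/τ) = e^(−1.77/1.25) = 0.2427; trapped volume = 470.0 × 0.2427 = 114.07 mL.
Additional alveolar pressure from trapping ≈ V_trapped / C = 114.07 / 61.039 = 1.869 cmH2O.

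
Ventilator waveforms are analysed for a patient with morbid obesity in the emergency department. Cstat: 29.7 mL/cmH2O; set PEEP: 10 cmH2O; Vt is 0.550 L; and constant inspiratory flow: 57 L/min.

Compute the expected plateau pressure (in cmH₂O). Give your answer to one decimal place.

Pplat = PEEP + Vt / Cstat = 10 + 550 / 29.7 = 10 + 18.519 = 28.519 cmH2O.

28.5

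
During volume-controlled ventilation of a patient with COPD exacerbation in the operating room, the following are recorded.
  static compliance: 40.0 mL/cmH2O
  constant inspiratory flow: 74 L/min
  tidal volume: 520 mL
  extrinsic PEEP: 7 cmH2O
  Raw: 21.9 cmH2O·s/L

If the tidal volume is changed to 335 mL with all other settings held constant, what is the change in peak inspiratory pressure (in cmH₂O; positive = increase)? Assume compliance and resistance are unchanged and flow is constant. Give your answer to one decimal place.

-4.6

PIP = Vt/C + R·V̇ + PEEP (constant-flow equation of motion).
Only the elastic term changes: ΔPIP = ΔVt / C = (335 − 520) / 40.0 = -4.625 cmH2O.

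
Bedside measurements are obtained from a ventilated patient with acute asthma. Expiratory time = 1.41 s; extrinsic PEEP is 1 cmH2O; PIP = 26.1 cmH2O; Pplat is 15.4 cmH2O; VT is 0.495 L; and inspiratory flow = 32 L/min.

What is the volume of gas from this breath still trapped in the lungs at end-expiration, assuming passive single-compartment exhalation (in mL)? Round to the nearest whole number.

Flow: 32 L/min ÷ 60 = 0.5333 L/s.
R = (PIP − Pplat)/V̇ = (26.1 − 15.4) / 0.5333 = 10.7/0.5333 = 20.064 cmH2O·s/L.
C = Vt/(Pplat − PEEP) = 495.0 / (15.4 − 1) = 495.0/14.4 = 34.375 mL/cmH2O.
τ = R × C = 20.064 × 0.03438 L/cmH2O = 0.6898 s.
Fraction remaining = e^(−Te/τ) = e^(−1.41/0.6898) = 0.1295.
Trapped volume = 495.0 × 0.1295 = 64.103 mL.

64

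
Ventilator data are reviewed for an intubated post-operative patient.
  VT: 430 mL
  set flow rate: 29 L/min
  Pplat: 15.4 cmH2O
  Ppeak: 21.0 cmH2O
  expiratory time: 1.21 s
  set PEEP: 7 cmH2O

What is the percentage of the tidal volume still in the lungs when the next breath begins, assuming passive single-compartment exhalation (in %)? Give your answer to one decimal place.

13.0

Flow: 29 L/min ÷ 60 = 0.4833 L/s.
R = (PIP − Pplat)/V̇ = (21.0 − 15.4) / 0.4833 = 5.6/0.4833 = 11.587 cmH2O·s/L.
C = Vt/(Pplat − PEEP) = 430.0 / (15.4 − 7) = 430.0/8.4 = 51.19 mL/cmH2O.
τ = R × C = 11.587 × 0.05119 L/cmH2O = 0.5931 s.
Fraction remaining at end-expiration = e^(−Te/τ) = e^(−1.21/0.5931) = 0.13 → 13.0%.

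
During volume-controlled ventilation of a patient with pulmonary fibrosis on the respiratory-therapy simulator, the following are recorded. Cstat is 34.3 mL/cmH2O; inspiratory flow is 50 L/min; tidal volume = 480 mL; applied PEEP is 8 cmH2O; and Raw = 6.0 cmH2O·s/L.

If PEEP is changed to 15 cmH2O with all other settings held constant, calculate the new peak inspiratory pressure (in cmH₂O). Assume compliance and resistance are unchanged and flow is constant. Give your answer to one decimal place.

34.0

Flow: 50 L/min ÷ 60 = 0.8333 L/s.
PIP = Vt/C + R·V̇ + PEEP (constant-flow equation of motion).
Only the baseline term changes: ΔPIP = ΔPEEP = 15 − 8 = 7.0 cmH2O.
Original PIP = 480/34.3 + 6.0×0.8333 + 8 = 26.994 cmH2O; new PIP = 26.994 + (7.0) = 33.994 cmH2O.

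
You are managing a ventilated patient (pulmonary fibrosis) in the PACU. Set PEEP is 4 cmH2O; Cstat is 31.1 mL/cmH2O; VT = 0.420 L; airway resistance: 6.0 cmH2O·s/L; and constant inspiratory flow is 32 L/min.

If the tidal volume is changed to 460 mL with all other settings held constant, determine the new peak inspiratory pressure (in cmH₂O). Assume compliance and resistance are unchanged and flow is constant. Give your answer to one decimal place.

Flow: 32 L/min ÷ 60 = 0.5333 L/s.
PIP = Vt/C + R·V̇ + PEEP (constant-flow equation of motion).
Only the elastic term changes: ΔPIP = ΔVt / C = (460 − 420) / 31.1 = 1.286 cmH2O.
Original PIP = 420/31.1 + 6.0×0.5333 + 4 = 20.705 cmH2O; new PIP = 20.705 + (1.286) = 21.991 cmH2O.

22.0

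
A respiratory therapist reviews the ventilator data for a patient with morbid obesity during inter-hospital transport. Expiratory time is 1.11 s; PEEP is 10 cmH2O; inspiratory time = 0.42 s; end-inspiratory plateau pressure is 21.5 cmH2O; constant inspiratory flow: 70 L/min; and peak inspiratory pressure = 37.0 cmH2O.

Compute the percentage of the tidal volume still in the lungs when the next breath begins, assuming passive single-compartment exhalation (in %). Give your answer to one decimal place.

14.1

Flow: 70 L/min ÷ 60 = 1.1667 L/s.
Vt = flow × Ti = 1.1667 L/s × 0.42 s × 1000 mL/L = 490.01 mL.
R = (PIP − Pplat)/V̇ = (37.0 − 21.5) / 1.1667 = 15.5/1.1667 = 13.285 cmH2O·s/L.
C = Vt/(Pplat − PEEP) = 490.01 / (21.5 − 10) = 490.01/11.5 = 42.61 mL/cmH2O.
τ = R × C = 13.285 × 0.04261 L/cmH2O = 0.5661 s.
Fraction remaining at end-expiration = e^(−Te/τ) = e^(−1.11/0.5661) = 0.1407 → 14.07%.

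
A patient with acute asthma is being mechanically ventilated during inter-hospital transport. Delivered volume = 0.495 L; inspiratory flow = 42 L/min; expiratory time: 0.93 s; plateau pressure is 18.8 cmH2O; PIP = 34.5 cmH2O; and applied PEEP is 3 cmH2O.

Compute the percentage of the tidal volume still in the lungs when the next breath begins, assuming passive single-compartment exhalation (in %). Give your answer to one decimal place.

Flow: 42 L/min ÷ 60 = 0.7 L/s.
R = (PIP − Pplat)/V̇ = (34.5 − 18.8) / 0.7 = 15.7/0.7 = 22.429 cmH2O·s/L.
C = Vt/(Pplat − PEEP) = 495.0 / (18.8 − 3) = 495.0/15.8 = 31.329 mL/cmH2O.
τ = R × C = 22.429 × 0.03133 L/cmH2O = 0.7027 s.
Fraction remaining at end-expiration = e^(−Te/τ) = e^(−0.93/0.7027) = 0.2662 → 26.62%.

26.6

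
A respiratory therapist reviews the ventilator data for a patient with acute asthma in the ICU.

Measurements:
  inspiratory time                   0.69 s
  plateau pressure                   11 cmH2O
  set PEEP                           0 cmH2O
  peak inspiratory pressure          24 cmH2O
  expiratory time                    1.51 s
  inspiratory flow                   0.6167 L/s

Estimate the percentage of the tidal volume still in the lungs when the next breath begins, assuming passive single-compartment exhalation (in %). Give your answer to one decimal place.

15.7

Vt = flow × Ti = 0.6167 L/s × 0.69 s × 1000 mL/L = 425.52 mL.
R = (PIP − Pplat)/V̇ = (24 − 11) / 0.6167 = 13.0/0.6167 = 21.08 cmH2O·s/L.
C = Vt/(Pplat − PEEP) = 425.52 / (11 − 0) = 425.52/11.0 = 38.684 mL/cmH2O.
τ = R × C = 21.08 × 0.03868 L/cmH2O = 0.8154 s.
Fraction remaining at end-expiration = e^(−Te/τ) = e^(−1.51/0.8154) = 0.1569 → 15.69%.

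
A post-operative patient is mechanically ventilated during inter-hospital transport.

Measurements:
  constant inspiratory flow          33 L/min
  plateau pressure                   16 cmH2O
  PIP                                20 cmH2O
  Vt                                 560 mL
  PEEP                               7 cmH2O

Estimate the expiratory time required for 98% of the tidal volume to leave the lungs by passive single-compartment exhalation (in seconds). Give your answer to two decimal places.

1.77

Flow: 33 L/min ÷ 60 = 0.55 L/s.
R = (PIP − Pplat)/V̇ = (20 − 16) / 0.55 = 4.0/0.55 = 7.273 cmH2O·s/L.
C = Vt/(Pplat − PEEP) = 560.0 / (16 − 7) = 560.0/9.0 = 62.222 mL/cmH2O.
τ = R × C = 7.273 × 0.06222 L/cmH2O = 0.4525 s.
t = −τ·ln(1 − 0.98) = −0.4525·ln(0.02) = 1.77 s.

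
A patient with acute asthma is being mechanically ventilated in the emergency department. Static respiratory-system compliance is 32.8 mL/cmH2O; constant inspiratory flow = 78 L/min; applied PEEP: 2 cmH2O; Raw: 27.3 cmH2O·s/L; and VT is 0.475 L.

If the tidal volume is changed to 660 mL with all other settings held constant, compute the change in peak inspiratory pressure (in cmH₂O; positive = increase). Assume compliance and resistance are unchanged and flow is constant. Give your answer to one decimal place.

5.6

PIP = Vt/C + R·V̇ + PEEP (constant-flow equation of motion).
Only the elastic term changes: ΔPIP = ΔVt / C = (660 − 475) / 32.8 = 5.64 cmH2O.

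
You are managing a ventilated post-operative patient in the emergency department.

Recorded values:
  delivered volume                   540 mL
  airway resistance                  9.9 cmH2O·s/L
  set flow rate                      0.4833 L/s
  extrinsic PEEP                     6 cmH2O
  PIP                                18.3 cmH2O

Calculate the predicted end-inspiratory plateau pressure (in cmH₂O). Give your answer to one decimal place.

Pplat = PIP − Raw × flow = 18.3 − 9.9 × 0.4833 = 18.3 − 4.785 = 13.515 cmH2O.

13.5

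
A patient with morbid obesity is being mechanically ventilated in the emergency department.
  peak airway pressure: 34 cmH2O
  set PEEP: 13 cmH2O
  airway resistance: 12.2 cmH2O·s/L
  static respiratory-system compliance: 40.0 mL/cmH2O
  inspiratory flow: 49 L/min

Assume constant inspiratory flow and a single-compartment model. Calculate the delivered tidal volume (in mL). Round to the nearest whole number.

Flow: 49 L/min ÷ 60 = 0.8167 L/s.
Equation of motion (constant flow): PIP = Vt/C + R·V̇ + PEEP.
Vt/C = PIP − R·V̇ − PEEP = 34 − 9.964 − 13 = 11.036 cmH2O.
Vt = C × 11.036 = 40.0 × 11.036 = 441.44 mL.

441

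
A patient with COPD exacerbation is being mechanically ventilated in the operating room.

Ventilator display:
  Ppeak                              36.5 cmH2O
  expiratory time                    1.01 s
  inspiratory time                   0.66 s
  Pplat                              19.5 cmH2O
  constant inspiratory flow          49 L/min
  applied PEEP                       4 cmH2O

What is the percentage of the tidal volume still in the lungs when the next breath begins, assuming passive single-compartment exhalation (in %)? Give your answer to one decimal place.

Flow: 49 L/min ÷ 60 = 0.8167 L/s.
Vt = flow × Ti = 0.8167 L/s × 0.66 s × 1000 mL/L = 539.02 mL.
R = (PIP − Pplat)/V̇ = (36.5 − 19.5) / 0.8167 = 17.0/0.8167 = 20.815 cmH2O·s/L.
C = Vt/(Pplat − PEEP) = 539.02 / (19.5 − 4) = 539.02/15.5 = 34.775 mL/cmH2O.
τ = R × C = 20.815 × 0.03478 L/cmH2O = 0.7239 s.
Fraction remaining at end-expiration = e^(−Te/τ) = e^(−1.01/0.7239) = 0.2478 → 24.78%.

24.8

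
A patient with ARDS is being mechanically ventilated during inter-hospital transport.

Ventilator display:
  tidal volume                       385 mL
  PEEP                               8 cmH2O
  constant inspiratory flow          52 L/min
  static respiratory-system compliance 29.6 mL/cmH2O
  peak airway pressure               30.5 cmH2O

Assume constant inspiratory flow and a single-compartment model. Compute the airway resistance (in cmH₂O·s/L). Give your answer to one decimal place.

11.0

Flow: 52 L/min ÷ 60 = 0.8667 L/s.
Equation of motion (constant flow): PIP = Vt/C + R·V̇ + PEEP.
R·V̇ = PIP − Vt/C − PEEP = 30.5 − 385/29.6 − 8 = 30.5 − 13.007 − 8 = 9.493 cmH2O.
R = 9.493 / 0.8667 = 10.953 cmH2O·s/L.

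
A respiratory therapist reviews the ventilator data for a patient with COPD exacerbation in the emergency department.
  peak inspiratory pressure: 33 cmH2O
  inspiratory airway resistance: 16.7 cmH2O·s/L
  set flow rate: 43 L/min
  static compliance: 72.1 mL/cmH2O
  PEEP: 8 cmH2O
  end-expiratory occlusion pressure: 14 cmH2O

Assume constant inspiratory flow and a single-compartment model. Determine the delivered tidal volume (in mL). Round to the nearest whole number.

507

Flow: 43 L/min ÷ 60 = 0.7167 L/s.
Total PEEP = 14 cmH2O (set 8 + intrinsic 6); this is the baseline alveolar pressure.
Equation of motion (constant flow): PIP = Vt/C + R·V̇ + PEEP.
Vt/C = PIP − R·V̇ − PEEP = 33 − 11.969 − 14 = 7.031 cmH2O.
Vt = C × 7.031 = 72.1 × 7.031 = 506.94 mL.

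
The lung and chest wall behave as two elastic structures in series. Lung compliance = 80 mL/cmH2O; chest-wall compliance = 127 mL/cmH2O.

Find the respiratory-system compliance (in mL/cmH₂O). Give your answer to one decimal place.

49.1

Lung and chest wall are elastances in series: 1/Crs = 1/CL + 1/Ccw.
1/Crs = 1/80 + 1/127 = 0.02037.
Crs = 49.092 mL/cmH2O.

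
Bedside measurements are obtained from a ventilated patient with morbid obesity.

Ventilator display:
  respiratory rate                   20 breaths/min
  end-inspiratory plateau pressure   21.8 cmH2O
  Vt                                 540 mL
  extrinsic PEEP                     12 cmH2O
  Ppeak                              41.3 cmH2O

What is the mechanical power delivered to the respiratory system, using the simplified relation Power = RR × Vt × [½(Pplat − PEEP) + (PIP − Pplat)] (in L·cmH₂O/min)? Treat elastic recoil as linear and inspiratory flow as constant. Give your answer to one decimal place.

Per-breath work = Vt × [½(Pplat−PEEP) + (PIP−Pplat)] = 0.540 × [0.5×9.8 + 19.5] = 0.540 × 24.4 = 13.176 L·cmH2O.
Power = 20 × 13.176 = 263.52 L·cmH2O/min.

263.5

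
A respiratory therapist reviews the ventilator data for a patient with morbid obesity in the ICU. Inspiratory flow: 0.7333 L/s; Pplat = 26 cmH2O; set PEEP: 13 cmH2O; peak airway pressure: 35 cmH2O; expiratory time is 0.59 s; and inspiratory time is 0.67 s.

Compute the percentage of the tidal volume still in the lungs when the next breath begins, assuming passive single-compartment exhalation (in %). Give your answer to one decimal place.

Vt = flow × Ti = 0.7333 L/s × 0.67 s × 1000 mL/L = 491.31 mL.
R = (PIP − Pplat)/V̇ = (35 − 26) / 0.7333 = 9.0/0.7333 = 12.273 cmH2O·s/L.
C = Vt/(Pplat − PEEP) = 491.31 / (26 − 13) = 491.31/13.0 = 37.793 mL/cmH2O.
τ = R × C = 12.273 × 0.03779 L/cmH2O = 0.4638 s.
Fraction remaining at end-expiration = e^(−Te/τ) = e^(−0.59/0.4638) = 0.2802 → 28.02%.

28.0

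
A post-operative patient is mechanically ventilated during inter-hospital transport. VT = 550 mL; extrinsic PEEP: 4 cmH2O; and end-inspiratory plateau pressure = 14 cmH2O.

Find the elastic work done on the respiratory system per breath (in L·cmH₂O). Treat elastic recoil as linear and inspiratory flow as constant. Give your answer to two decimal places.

Elastic work ≈ ½ × (Pplat − PEEP) × Vt = 0.5 × (14 − 4) × 0.550 L = 0.5 × 10.0 × 0.550 = 2.75 L·cmH2O.

2.75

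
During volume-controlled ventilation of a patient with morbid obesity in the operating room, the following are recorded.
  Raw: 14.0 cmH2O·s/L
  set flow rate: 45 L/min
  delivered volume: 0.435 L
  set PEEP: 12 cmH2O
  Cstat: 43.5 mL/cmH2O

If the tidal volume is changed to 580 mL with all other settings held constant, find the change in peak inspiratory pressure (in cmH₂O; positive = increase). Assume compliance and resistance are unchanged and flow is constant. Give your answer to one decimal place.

PIP = Vt/C + R·V̇ + PEEP (constant-flow equation of motion).
Only the elastic term changes: ΔPIP = ΔVt / C = (580 − 435) / 43.5 = 3.333 cmH2O.

3.3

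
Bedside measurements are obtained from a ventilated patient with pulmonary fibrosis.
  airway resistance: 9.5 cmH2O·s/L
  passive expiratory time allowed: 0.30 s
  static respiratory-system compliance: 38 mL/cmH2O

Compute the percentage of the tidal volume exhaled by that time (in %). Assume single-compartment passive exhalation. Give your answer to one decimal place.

56.4

τ = R × C = 9.5 × 38 mL/cmH2O = 9.5 × 0.038 L/cmH2O = 0.361 s.
Passive exhalation: V(t)/V₀ = e^(−t/τ) = e^(−0.30/0.361) = 0.4356.
Fraction exhaled = 1 − 0.4356 = 0.5644 → 56.44%.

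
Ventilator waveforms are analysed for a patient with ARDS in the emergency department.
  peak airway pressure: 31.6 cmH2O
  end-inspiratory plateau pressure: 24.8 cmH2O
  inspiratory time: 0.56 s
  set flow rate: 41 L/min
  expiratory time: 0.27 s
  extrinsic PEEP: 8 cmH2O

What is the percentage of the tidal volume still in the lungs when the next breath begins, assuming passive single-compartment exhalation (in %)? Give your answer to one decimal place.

30.4

Flow: 41 L/min ÷ 60 = 0.6833 L/s.
Vt = flow × Ti = 0.6833 L/s × 0.56 s × 1000 mL/L = 382.65 mL.
R = (PIP − Pplat)/V̇ = (31.6 − 24.8) / 0.6833 = 6.8/0.6833 = 9.952 cmH2O·s/L.
C = Vt/(Pplat − PEEP) = 382.65 / (24.8 − 8) = 382.65/16.8 = 22.777 mL/cmH2O.
τ = R × C = 9.952 × 0.02278 L/cmH2O = 0.2267 s.
Fraction remaining at end-expiration = e^(−Te/τ) = e^(−0.27/0.2267) = 0.3039 → 30.39%.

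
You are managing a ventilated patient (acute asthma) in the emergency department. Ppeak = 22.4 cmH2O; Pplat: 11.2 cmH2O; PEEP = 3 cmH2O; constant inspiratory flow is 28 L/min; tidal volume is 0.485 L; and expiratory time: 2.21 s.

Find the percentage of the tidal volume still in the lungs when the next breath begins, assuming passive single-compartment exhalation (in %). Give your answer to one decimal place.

Flow: 28 L/min ÷ 60 = 0.4667 L/s.
R = (PIP − Pplat)/V̇ = (22.4 − 11.2) / 0.4667 = 11.2/0.4667 = 23.998 cmH2O·s/L.
C = Vt/(Pplat − PEEP) = 485.0 / (11.2 − 3) = 485.0/8.2 = 59.146 mL/cmH2O.
τ = R × C = 23.998 × 0.05915 L/cmH2O = 1.419 s.
Fraction remaining at end-expiration = e^(−Te/τ) = e^(−2.21/1.419) = 0.2107 → 21.07%.

21.1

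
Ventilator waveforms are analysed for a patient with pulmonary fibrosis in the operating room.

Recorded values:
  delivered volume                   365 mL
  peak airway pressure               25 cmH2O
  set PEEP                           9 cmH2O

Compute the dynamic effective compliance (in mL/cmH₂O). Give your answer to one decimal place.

Dynamic compliance = Vt / (PIP − PEEP) = 365 / (25 − 9) = 365 / 16.0 = 22.813 mL/cmH2O.

22.8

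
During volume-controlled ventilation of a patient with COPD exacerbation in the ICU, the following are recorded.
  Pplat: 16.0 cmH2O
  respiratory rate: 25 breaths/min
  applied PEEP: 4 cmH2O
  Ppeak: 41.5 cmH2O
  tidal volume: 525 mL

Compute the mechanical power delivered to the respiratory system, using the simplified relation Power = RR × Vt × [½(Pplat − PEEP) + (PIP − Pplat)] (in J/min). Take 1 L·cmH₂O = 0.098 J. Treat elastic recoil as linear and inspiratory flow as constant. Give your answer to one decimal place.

40.5

Per-breath work = Vt × [½(Pplat−PEEP) + (PIP−Pplat)] = 0.525 × [0.5×12.0 + 25.5] = 0.525 × 31.5 = 16.538 L·cmH2O.
Power = 25 × 16.538 = 413.45 L·cmH2O/min.
× 0.098 J/(L·cmH2O) → 40.518 J/min.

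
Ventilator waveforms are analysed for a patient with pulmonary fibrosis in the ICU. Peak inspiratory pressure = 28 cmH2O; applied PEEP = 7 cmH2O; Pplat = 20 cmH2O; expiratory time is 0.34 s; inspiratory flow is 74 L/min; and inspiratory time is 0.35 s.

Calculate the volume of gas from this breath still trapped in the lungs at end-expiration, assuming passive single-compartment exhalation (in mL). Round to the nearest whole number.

89

Flow: 74 L/min ÷ 60 = 1.2333 L/s.
Vt = flow × Ti = 1.2333 L/s × 0.35 s × 1000 mL/L = 431.66 mL.
R = (PIP − Pplat)/V̇ = (28 − 20) / 1.2333 = 8.0/1.2333 = 6.487 cmH2O·s/L.
C = Vt/(Pplat − PEEP) = 431.66 / (20 − 7) = 431.66/13.0 = 33.205 mL/cmH2O.
τ = R × C = 6.487 × 0.03321 L/cmH2O = 0.2154 s.
Fraction remaining = e^(−Te/τ) = e^(−0.34/0.2154) = 0.2063.
Trapped volume = 431.66 × 0.2063 = 89.051 mL.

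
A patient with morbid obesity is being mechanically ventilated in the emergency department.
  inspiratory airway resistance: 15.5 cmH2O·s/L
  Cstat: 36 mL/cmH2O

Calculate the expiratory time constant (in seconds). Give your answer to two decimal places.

τ = R × C = 15.5 × 36 mL/cmH2O = 15.5 × 0.036 L/cmH2O = 0.558 s.

0.56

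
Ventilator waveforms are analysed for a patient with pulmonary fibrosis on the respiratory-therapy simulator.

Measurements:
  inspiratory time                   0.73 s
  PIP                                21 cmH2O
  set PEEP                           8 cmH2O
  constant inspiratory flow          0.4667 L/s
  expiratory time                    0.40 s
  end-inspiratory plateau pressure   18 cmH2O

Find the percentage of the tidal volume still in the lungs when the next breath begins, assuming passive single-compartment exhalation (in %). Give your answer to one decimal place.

16.1

Vt = flow × Ti = 0.4667 L/s × 0.73 s × 1000 mL/L = 340.69 mL.
R = (PIP − Pplat)/V̇ = (21 − 18) / 0.4667 = 3.0/0.4667 = 6.428 cmH2O·s/L.
C = Vt/(Pplat − PEEP) = 340.69 / (18 − 8) = 340.69/10.0 = 34.069 mL/cmH2O.
τ = R × C = 6.428 × 0.03407 L/cmH2O = 0.219 s.
Fraction remaining at end-expiration = e^(−Te/τ) = e^(−0.40/0.219) = 0.161 → 16.1%.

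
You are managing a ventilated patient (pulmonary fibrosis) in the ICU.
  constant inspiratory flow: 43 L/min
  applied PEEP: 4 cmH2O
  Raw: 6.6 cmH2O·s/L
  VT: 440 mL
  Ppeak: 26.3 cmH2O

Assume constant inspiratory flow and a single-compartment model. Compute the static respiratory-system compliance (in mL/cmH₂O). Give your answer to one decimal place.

25.0

Flow: 43 L/min ÷ 60 = 0.7167 L/s.
Equation of motion (constant flow): PIP = Vt/C + R·V̇ + PEEP.
Vt/C = PIP − R·V̇ − PEEP = 26.3 − 6.6×0.7167 − 4 = 26.3 − 4.73 − 4 = 17.57 cmH2O.
C = Vt / 17.57 = 440 / 17.57 = 25.043 mL/cmH2O.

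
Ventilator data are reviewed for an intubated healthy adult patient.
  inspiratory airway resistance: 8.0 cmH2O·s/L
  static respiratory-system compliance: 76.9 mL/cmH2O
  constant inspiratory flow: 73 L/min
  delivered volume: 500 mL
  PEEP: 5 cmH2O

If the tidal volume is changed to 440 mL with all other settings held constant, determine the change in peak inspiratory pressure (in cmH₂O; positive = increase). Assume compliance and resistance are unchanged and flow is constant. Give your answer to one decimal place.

PIP = Vt/C + R·V̇ + PEEP (constant-flow equation of motion).
Only the elastic term changes: ΔPIP = ΔVt / C = (440 − 500) / 76.9 = -0.7802 cmH2O.

-0.8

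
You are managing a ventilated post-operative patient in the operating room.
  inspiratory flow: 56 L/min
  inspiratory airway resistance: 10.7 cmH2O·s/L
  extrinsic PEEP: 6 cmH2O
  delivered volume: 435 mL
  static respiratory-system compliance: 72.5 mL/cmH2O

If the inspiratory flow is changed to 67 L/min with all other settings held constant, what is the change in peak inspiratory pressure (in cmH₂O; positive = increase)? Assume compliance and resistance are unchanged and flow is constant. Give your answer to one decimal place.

2.0

Flow: 56 L/min ÷ 60 = 0.9333 L/s.
New flow: 67 L/min ÷ 60 = 1.1167 L/s.
PIP = Vt/C + R·V̇ + PEEP (constant-flow equation of motion).
Only the resistive term changes: ΔPIP = R × ΔV̇ = 10.7 × (1.1167 − 0.9333) = 10.7 × 0.1834 = 1.962 cmH2O.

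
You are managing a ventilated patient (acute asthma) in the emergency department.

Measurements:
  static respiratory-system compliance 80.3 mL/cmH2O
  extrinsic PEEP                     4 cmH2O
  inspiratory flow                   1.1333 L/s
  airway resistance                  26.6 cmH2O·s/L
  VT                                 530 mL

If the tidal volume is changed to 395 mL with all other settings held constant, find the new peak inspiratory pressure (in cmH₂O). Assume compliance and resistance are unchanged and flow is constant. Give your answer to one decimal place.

PIP = Vt/C + R·V̇ + PEEP (constant-flow equation of motion).
Only the elastic term changes: ΔPIP = ΔVt / C = (395 − 530) / 80.3 = -1.681 cmH2O.
Original PIP = 530/80.3 + 26.6×1.1333 + 4 = 40.746 cmH2O; new PIP = 40.746 + (-1.681) = 39.065 cmH2O.

39.1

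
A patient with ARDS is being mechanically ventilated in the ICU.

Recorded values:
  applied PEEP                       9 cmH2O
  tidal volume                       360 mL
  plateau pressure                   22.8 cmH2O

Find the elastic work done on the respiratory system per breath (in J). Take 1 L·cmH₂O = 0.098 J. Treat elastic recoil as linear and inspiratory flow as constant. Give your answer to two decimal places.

0.24

Elastic work ≈ ½ × (Pplat − PEEP) × Vt = 0.5 × (22.8 − 9) × 0.360 L = 0.5 × 13.8 × 0.360 = 2.484 L·cmH2O.
× 0.098 J/(L·cmH2O) → 0.2434 J.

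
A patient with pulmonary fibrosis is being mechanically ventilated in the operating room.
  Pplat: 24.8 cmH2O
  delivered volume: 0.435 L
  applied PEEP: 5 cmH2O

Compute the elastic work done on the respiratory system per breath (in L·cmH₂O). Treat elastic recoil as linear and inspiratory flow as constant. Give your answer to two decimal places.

Elastic work ≈ ½ × (Pplat − PEEP) × Vt = 0.5 × (24.8 − 5) × 0.435 L = 0.5 × 19.8 × 0.435 = 4.307 L·cmH2O.

4.31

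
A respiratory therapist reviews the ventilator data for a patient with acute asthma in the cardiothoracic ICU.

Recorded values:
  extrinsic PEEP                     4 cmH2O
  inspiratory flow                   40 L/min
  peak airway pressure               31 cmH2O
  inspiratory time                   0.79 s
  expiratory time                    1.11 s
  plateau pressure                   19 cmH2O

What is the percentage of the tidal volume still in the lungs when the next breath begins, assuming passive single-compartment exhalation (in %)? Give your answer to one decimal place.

17.3

Flow: 40 L/min ÷ 60 = 0.6667 L/s.
Vt = flow × Ti = 0.6667 L/s × 0.79 s × 1000 mL/L = 526.69 mL.
R = (PIP − Pplat)/V̇ = (31 − 19) / 0.6667 = 12.0/0.6667 = 17.999 cmH2O·s/L.
C = Vt/(Pplat − PEEP) = 526.69 / (19 − 4) = 526.69/15.0 = 35.113 mL/cmH2O.
τ = R × C = 17.999 × 0.03511 L/cmH2O = 0.6319 s.
Fraction remaining at end-expiration = e^(−Te/τ) = e^(−1.11/0.6319) = 0.1726 → 17.26%.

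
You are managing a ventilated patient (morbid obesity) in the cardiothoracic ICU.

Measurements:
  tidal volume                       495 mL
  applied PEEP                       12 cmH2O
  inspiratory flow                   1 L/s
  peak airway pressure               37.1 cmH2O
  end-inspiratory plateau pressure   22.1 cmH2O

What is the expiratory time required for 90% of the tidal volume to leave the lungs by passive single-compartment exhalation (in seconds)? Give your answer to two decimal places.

R = (PIP − Pplat)/V̇ = (37.1 − 22.1) / 1 = 15.0/1 = 15.0 cmH2O·s/L.
C = Vt/(Pplat − PEEP) = 495.0 / (22.1 − 12) = 495.0/10.1 = 49.01 mL/cmH2O.
τ = R × C = 15.0 × 0.04901 L/cmH2O = 0.7352 s.
t = −τ·ln(1 − 0.90) = −0.7352·ln(0.1) = 1.693 s.

1.69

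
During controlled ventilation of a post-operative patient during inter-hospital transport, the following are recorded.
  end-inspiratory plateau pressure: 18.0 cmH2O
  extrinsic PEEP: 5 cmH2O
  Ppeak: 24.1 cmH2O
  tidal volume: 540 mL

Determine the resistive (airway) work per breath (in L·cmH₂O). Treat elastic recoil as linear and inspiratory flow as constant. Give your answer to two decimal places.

With constant inspiratory flow the resistive pressure is constant at PIP − Pplat = 24.1 − 18.0 = 6.1 cmH2O, so resistive work = 6.1 × 0.540 = 3.294 L·cmH2O.

3.29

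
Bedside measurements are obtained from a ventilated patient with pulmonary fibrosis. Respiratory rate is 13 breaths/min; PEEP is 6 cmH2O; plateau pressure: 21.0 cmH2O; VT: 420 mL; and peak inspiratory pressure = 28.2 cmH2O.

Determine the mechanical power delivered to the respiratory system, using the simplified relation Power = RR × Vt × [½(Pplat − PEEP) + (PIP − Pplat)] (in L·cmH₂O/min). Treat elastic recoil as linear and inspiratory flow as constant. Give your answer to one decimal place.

80.3

Per-breath work = Vt × [½(Pplat−PEEP) + (PIP−Pplat)] = 0.420 × [0.5×15.0 + 7.2] = 0.420 × 14.7 = 6.174 L·cmH2O.
Power = 13 × 6.174 = 80.262 L·cmH2O/min.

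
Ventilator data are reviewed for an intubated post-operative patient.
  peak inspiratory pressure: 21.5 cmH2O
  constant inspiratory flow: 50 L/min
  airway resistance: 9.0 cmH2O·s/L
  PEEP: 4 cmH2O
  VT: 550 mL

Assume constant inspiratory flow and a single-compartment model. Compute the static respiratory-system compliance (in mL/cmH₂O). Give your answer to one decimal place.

Flow: 50 L/min ÷ 60 = 0.8333 L/s.
Equation of motion (constant flow): PIP = Vt/C + R·V̇ + PEEP.
Vt/C = PIP − R·V̇ − PEEP = 21.5 − 9.0×0.8333 − 4 = 21.5 − 7.5 − 4 = 10.0 cmH2O.
C = Vt / 10.0 = 550 / 10.0 = 55.0 mL/cmH2O.

55.0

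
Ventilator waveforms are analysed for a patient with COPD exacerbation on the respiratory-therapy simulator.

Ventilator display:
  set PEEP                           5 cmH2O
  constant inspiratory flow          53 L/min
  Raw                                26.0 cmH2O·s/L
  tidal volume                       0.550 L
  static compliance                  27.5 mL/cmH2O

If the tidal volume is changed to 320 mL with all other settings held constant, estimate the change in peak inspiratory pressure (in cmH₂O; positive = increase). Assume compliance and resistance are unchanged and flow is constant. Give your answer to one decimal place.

-8.4

PIP = Vt/C + R·V̇ + PEEP (constant-flow equation of motion).
Only the elastic term changes: ΔPIP = ΔVt / C = (320 − 550) / 27.5 = -8.364 cmH2O.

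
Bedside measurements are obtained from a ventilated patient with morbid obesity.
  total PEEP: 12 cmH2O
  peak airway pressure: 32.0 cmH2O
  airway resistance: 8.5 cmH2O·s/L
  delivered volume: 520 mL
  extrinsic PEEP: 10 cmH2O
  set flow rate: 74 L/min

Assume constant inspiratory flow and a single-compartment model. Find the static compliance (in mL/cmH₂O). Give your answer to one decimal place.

Flow: 74 L/min ÷ 60 = 1.2333 L/s.
Total PEEP = 12 cmH2O (set 10 + intrinsic 2); this is the baseline alveolar pressure.
Equation of motion (constant flow): PIP = Vt/C + R·V̇ + PEEP.
Vt/C = PIP − R·V̇ − PEEP = 32.0 − 8.5×1.2333 − 12 = 32.0 − 10.483 − 12 = 9.517 cmH2O.
C = Vt / 9.517 = 520 / 9.517 = 54.639 mL/cmH2O.

54.6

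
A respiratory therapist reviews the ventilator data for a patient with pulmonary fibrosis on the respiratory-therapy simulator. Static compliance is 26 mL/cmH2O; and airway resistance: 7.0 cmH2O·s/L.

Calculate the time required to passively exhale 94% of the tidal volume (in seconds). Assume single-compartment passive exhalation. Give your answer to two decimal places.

τ = R × C = 7.0 × 26 mL/cmH2O = 7.0 × 0.026 L/cmH2O = 0.182 s.
Exhaled fraction f = 1 − e^(−t/τ) → t = −τ·ln(1 − f) = −0.182·ln(0.06) = 0.512 s.

0.51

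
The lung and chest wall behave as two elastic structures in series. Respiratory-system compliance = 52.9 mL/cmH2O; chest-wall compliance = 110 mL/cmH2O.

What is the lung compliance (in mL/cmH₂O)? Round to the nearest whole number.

1/CL = 1/Crs − 1/Ccw.
1/CL = 1/52.9 − 1/110 = 0.009813.
CL = 101.91 mL/cmH2O.

102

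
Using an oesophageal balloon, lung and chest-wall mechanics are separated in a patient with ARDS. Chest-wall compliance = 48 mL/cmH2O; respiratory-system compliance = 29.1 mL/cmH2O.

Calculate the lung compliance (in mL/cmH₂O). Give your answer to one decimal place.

1/CL = 1/Crs − 1/Ccw.
1/CL = 1/29.1 − 1/48 = 0.01353.
CL = 73.91 mL/cmH2O.

73.9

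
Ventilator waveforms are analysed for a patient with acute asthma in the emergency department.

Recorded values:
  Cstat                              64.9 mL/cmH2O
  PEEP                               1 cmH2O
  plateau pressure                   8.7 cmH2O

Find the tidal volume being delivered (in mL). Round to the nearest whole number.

500

Vt = Cstat × (Pplat − PEEP) = 64.9 × (8.7 − 1) = 64.9 × 7.7 = 499.73 mL.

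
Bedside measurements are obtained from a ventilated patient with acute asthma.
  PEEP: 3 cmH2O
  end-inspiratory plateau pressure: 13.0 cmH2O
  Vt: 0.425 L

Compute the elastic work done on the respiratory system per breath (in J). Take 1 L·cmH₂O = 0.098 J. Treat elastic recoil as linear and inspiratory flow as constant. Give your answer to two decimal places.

0.21

Elastic work ≈ ½ × (Pplat − PEEP) × Vt = 0.5 × (13.0 − 3) × 0.425 L = 0.5 × 10.0 × 0.425 = 2.125 L·cmH2O.
× 0.098 J/(L·cmH2O) → 0.2083 J.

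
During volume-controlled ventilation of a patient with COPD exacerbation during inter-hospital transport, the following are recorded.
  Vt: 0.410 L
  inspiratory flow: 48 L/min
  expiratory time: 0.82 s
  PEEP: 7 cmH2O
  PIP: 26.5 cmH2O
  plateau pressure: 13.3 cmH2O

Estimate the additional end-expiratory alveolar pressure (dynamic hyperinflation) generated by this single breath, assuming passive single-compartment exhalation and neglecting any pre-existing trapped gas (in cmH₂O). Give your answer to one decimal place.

2.9

Flow: 48 L/min ÷ 60 = 0.8 L/s.
R = (PIP − Pplat)/V̇ = (26.5 − 13.3) / 0.8 = 13.2/0.8 = 16.5 cmH2O·s/L.
C = Vt/(Pplat − PEEP) = 410.0 / (13.3 − 7) = 410.0/6.3 = 65.079 mL/cmH2O.
τ = R × C = 16.5 × 0.06508 L/cmH2O = 1.074 s.
Fraction remaining = e^(−Te/τ) = e^(−0.82/1.074) = 0.466; trapped volume = 410.0 × 0.466 = 191.06 mL.
Additional alveolar pressure from trapping ≈ V_trapped / C = 191.06 / 65.079 = 2.936 cmH2O.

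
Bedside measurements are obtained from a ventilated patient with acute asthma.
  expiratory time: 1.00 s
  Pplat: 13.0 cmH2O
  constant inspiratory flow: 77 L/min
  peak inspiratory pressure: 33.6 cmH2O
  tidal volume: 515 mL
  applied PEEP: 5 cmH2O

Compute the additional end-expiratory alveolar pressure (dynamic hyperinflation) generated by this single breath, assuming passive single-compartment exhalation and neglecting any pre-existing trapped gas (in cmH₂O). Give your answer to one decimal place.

3.0

Flow: 77 L/min ÷ 60 = 1.2833 L/s.
R = (PIP − Pplat)/V̇ = (33.6 − 13.0) / 1.2833 = 20.6/1.2833 = 16.052 cmH2O·s/L.
C = Vt/(Pplat − PEEP) = 515.0 / (13.0 − 5) = 515.0/8.0 = 64.375 mL/cmH2O.
τ = R × C = 16.052 × 0.06438 L/cmH2O = 1.033 s.
Fraction remaining = e^(−Te/τ) = e^(−1.00/1.033) = 0.3798; trapped volume = 515.0 × 0.3798 = 195.6 mL.
Additional alveolar pressure from trapping ≈ V_trapped / C = 195.6 / 64.375 = 3.038 cmH2O.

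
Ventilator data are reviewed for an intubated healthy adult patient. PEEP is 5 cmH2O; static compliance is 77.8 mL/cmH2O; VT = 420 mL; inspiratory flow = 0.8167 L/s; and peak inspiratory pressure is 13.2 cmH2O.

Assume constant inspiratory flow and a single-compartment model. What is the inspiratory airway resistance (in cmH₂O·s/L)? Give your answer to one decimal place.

3.4

Equation of motion (constant flow): PIP = Vt/C + R·V̇ + PEEP.
R·V̇ = PIP − Vt/C − PEEP = 13.2 − 420/77.8 − 5 = 13.2 − 5.398 − 5 = 2.802 cmH2O.
R = 2.802 / 0.8167 = 3.431 cmH2O·s/L.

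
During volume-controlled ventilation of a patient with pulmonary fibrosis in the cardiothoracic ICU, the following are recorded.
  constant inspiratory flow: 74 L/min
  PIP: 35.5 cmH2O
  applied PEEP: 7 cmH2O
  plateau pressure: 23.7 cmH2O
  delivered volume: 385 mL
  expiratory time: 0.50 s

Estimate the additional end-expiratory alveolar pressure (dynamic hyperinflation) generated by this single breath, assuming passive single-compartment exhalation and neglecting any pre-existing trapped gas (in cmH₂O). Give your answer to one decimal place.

1.7

Flow: 74 L/min ÷ 60 = 1.2333 L/s.
R = (PIP − Pplat)/V̇ = (35.5 − 23.7) / 1.2333 = 11.8/1.2333 = 9.568 cmH2O·s/L.
C = Vt/(Pplat − PEEP) = 385.0 / (23.7 − 7) = 385.0/16.7 = 23.054 mL/cmH2O.
τ = R × C = 9.568 × 0.02305 L/cmH2O = 0.2205 s.
Fraction remaining = e^(−Te/τ) = e^(−0.50/0.2205) = 0.1036; trapped volume = 385.0 × 0.1036 = 39.886 mL.
Additional alveolar pressure from trapping ≈ V_trapped / C = 39.886 / 23.054 = 1.73 cmH2O.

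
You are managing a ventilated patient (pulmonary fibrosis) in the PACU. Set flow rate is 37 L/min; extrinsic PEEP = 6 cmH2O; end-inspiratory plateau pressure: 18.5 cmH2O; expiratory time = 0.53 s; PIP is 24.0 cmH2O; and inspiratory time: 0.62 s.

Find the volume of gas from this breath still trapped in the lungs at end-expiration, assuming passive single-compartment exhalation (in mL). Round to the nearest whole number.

55

Flow: 37 L/min ÷ 60 = 0.6167 L/s.
Vt = flow × Ti = 0.6167 L/s × 0.62 s × 1000 mL/L = 382.35 mL.
R = (PIP − Pplat)/V̇ = (24.0 − 18.5) / 0.6167 = 5.5/0.6167 = 8.918 cmH2O·s/L.
C = Vt/(Pplat − PEEP) = 382.35 / (18.5 − 6) = 382.35/12.5 = 30.588 mL/cmH2O.
τ = R × C = 8.918 × 0.03059 L/cmH2O = 0.2728 s.
Fraction remaining = e^(−Te/τ) = e^(−0.53/0.2728) = 0.1433.
Trapped volume = 382.35 × 0.1433 = 54.791 mL.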